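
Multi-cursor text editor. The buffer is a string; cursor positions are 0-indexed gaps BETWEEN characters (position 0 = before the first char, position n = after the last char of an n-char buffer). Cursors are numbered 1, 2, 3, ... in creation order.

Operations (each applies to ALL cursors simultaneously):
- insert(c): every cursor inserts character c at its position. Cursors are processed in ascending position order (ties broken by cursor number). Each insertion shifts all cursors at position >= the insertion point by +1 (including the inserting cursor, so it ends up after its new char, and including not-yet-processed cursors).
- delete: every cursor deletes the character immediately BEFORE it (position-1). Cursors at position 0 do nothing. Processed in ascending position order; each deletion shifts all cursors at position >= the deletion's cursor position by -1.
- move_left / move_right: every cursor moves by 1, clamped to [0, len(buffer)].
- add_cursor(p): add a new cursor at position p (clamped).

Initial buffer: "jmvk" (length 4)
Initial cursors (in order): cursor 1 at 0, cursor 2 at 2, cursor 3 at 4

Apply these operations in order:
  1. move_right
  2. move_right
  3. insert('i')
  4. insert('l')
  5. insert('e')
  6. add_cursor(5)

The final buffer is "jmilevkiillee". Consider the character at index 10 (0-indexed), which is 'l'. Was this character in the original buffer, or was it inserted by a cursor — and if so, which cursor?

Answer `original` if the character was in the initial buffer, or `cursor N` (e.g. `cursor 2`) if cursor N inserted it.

Answer: cursor 3

Derivation:
After op 1 (move_right): buffer="jmvk" (len 4), cursors c1@1 c2@3 c3@4, authorship ....
After op 2 (move_right): buffer="jmvk" (len 4), cursors c1@2 c2@4 c3@4, authorship ....
After op 3 (insert('i')): buffer="jmivkii" (len 7), cursors c1@3 c2@7 c3@7, authorship ..1..23
After op 4 (insert('l')): buffer="jmilvkiill" (len 10), cursors c1@4 c2@10 c3@10, authorship ..11..2323
After op 5 (insert('e')): buffer="jmilevkiillee" (len 13), cursors c1@5 c2@13 c3@13, authorship ..111..232323
After op 6 (add_cursor(5)): buffer="jmilevkiillee" (len 13), cursors c1@5 c4@5 c2@13 c3@13, authorship ..111..232323
Authorship (.=original, N=cursor N): . . 1 1 1 . . 2 3 2 3 2 3
Index 10: author = 3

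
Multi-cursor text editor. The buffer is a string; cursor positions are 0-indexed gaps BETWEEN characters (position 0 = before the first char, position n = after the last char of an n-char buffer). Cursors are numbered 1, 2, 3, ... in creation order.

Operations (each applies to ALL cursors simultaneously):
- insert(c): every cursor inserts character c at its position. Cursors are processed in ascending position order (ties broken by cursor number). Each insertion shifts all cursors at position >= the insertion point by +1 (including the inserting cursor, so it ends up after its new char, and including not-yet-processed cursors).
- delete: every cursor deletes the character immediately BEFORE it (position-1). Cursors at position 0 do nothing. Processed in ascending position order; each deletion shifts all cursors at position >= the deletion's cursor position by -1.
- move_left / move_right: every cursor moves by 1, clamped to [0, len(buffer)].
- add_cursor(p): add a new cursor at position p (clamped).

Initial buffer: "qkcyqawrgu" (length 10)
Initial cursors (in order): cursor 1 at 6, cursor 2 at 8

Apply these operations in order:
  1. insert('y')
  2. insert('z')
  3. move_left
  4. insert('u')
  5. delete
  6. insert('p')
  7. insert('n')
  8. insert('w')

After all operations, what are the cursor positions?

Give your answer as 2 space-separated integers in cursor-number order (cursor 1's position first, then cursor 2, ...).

After op 1 (insert('y')): buffer="qkcyqaywrygu" (len 12), cursors c1@7 c2@10, authorship ......1..2..
After op 2 (insert('z')): buffer="qkcyqayzwryzgu" (len 14), cursors c1@8 c2@12, authorship ......11..22..
After op 3 (move_left): buffer="qkcyqayzwryzgu" (len 14), cursors c1@7 c2@11, authorship ......11..22..
After op 4 (insert('u')): buffer="qkcyqayuzwryuzgu" (len 16), cursors c1@8 c2@13, authorship ......111..222..
After op 5 (delete): buffer="qkcyqayzwryzgu" (len 14), cursors c1@7 c2@11, authorship ......11..22..
After op 6 (insert('p')): buffer="qkcyqaypzwrypzgu" (len 16), cursors c1@8 c2@13, authorship ......111..222..
After op 7 (insert('n')): buffer="qkcyqaypnzwrypnzgu" (len 18), cursors c1@9 c2@15, authorship ......1111..2222..
After op 8 (insert('w')): buffer="qkcyqaypnwzwrypnwzgu" (len 20), cursors c1@10 c2@17, authorship ......11111..22222..

Answer: 10 17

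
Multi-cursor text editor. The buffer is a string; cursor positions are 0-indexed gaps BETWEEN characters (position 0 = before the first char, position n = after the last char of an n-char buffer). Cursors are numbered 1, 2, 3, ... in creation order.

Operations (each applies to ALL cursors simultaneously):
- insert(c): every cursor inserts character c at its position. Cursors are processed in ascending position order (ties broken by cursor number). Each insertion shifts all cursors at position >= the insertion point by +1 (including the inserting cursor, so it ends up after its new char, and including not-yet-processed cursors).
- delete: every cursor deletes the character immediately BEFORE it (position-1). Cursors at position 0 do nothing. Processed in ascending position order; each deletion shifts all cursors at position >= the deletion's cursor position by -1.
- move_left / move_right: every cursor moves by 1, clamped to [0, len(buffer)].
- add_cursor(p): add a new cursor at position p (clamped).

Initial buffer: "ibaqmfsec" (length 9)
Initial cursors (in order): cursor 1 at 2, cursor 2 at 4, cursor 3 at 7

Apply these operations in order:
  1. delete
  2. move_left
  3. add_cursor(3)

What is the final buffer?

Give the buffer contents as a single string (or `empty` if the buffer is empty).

Answer: iamfec

Derivation:
After op 1 (delete): buffer="iamfec" (len 6), cursors c1@1 c2@2 c3@4, authorship ......
After op 2 (move_left): buffer="iamfec" (len 6), cursors c1@0 c2@1 c3@3, authorship ......
After op 3 (add_cursor(3)): buffer="iamfec" (len 6), cursors c1@0 c2@1 c3@3 c4@3, authorship ......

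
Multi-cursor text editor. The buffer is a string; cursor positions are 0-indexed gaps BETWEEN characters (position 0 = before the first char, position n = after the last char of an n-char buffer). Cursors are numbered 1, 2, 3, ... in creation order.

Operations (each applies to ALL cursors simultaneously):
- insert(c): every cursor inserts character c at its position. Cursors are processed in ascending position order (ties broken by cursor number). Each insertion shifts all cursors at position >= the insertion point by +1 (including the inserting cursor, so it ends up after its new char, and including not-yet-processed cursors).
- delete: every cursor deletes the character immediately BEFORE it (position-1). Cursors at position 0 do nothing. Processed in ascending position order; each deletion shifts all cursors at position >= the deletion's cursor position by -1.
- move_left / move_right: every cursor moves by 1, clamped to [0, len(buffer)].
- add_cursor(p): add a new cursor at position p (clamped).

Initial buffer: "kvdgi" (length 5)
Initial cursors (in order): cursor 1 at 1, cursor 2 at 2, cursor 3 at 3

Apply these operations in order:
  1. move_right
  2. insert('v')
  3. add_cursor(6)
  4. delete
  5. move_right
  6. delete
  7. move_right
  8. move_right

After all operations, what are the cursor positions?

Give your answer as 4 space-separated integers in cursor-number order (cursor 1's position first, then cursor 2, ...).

After op 1 (move_right): buffer="kvdgi" (len 5), cursors c1@2 c2@3 c3@4, authorship .....
After op 2 (insert('v')): buffer="kvvdvgvi" (len 8), cursors c1@3 c2@5 c3@7, authorship ..1.2.3.
After op 3 (add_cursor(6)): buffer="kvvdvgvi" (len 8), cursors c1@3 c2@5 c4@6 c3@7, authorship ..1.2.3.
After op 4 (delete): buffer="kvdi" (len 4), cursors c1@2 c2@3 c3@3 c4@3, authorship ....
After op 5 (move_right): buffer="kvdi" (len 4), cursors c1@3 c2@4 c3@4 c4@4, authorship ....
After op 6 (delete): buffer="" (len 0), cursors c1@0 c2@0 c3@0 c4@0, authorship 
After op 7 (move_right): buffer="" (len 0), cursors c1@0 c2@0 c3@0 c4@0, authorship 
After op 8 (move_right): buffer="" (len 0), cursors c1@0 c2@0 c3@0 c4@0, authorship 

Answer: 0 0 0 0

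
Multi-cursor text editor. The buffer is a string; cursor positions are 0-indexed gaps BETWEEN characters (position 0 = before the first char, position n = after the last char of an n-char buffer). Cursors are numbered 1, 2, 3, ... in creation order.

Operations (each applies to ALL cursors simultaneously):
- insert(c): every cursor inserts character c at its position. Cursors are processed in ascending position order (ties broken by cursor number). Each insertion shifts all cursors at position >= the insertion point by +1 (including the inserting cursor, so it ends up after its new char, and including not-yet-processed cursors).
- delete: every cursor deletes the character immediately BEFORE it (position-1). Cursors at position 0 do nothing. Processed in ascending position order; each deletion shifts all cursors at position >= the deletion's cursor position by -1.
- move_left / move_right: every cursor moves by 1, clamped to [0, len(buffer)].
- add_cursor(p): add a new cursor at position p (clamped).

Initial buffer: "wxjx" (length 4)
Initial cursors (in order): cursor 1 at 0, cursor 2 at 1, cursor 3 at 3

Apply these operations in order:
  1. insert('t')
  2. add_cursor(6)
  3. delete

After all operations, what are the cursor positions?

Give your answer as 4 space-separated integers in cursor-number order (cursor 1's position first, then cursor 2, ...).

After op 1 (insert('t')): buffer="twtxjtx" (len 7), cursors c1@1 c2@3 c3@6, authorship 1.2..3.
After op 2 (add_cursor(6)): buffer="twtxjtx" (len 7), cursors c1@1 c2@3 c3@6 c4@6, authorship 1.2..3.
After op 3 (delete): buffer="wxx" (len 3), cursors c1@0 c2@1 c3@2 c4@2, authorship ...

Answer: 0 1 2 2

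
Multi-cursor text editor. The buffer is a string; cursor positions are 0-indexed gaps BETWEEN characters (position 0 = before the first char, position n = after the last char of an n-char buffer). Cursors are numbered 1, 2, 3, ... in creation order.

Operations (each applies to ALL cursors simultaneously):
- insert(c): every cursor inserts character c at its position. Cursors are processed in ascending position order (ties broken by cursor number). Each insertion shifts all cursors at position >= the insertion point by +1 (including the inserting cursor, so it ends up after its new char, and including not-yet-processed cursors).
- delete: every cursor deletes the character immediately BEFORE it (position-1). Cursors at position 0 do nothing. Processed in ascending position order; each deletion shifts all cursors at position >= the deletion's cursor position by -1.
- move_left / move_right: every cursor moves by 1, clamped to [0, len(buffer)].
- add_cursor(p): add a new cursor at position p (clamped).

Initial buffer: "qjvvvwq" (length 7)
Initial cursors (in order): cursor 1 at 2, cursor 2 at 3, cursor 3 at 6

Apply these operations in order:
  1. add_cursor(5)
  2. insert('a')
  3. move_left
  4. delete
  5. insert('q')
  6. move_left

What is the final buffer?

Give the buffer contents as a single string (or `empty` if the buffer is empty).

Answer: qqaqavqaqaq

Derivation:
After op 1 (add_cursor(5)): buffer="qjvvvwq" (len 7), cursors c1@2 c2@3 c4@5 c3@6, authorship .......
After op 2 (insert('a')): buffer="qjavavvawaq" (len 11), cursors c1@3 c2@5 c4@8 c3@10, authorship ..1.2..4.3.
After op 3 (move_left): buffer="qjavavvawaq" (len 11), cursors c1@2 c2@4 c4@7 c3@9, authorship ..1.2..4.3.
After op 4 (delete): buffer="qaavaaq" (len 7), cursors c1@1 c2@2 c4@4 c3@5, authorship .12.43.
After op 5 (insert('q')): buffer="qqaqavqaqaq" (len 11), cursors c1@2 c2@4 c4@7 c3@9, authorship .1122.4433.
After op 6 (move_left): buffer="qqaqavqaqaq" (len 11), cursors c1@1 c2@3 c4@6 c3@8, authorship .1122.4433.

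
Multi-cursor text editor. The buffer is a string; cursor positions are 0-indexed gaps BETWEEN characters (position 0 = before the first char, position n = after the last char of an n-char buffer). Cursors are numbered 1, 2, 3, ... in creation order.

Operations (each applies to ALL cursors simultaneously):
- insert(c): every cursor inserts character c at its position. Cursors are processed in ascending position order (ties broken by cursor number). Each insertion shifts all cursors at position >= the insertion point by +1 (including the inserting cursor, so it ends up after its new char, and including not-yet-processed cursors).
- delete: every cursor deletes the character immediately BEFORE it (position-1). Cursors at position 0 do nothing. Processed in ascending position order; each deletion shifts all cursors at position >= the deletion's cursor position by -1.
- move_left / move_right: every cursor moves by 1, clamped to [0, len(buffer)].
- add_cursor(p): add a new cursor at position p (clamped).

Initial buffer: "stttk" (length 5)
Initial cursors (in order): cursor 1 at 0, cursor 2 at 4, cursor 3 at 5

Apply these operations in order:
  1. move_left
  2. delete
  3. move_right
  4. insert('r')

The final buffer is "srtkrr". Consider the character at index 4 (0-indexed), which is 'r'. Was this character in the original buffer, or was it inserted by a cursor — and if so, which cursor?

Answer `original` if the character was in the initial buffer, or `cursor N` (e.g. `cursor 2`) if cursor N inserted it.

After op 1 (move_left): buffer="stttk" (len 5), cursors c1@0 c2@3 c3@4, authorship .....
After op 2 (delete): buffer="stk" (len 3), cursors c1@0 c2@2 c3@2, authorship ...
After op 3 (move_right): buffer="stk" (len 3), cursors c1@1 c2@3 c3@3, authorship ...
After op 4 (insert('r')): buffer="srtkrr" (len 6), cursors c1@2 c2@6 c3@6, authorship .1..23
Authorship (.=original, N=cursor N): . 1 . . 2 3
Index 4: author = 2

Answer: cursor 2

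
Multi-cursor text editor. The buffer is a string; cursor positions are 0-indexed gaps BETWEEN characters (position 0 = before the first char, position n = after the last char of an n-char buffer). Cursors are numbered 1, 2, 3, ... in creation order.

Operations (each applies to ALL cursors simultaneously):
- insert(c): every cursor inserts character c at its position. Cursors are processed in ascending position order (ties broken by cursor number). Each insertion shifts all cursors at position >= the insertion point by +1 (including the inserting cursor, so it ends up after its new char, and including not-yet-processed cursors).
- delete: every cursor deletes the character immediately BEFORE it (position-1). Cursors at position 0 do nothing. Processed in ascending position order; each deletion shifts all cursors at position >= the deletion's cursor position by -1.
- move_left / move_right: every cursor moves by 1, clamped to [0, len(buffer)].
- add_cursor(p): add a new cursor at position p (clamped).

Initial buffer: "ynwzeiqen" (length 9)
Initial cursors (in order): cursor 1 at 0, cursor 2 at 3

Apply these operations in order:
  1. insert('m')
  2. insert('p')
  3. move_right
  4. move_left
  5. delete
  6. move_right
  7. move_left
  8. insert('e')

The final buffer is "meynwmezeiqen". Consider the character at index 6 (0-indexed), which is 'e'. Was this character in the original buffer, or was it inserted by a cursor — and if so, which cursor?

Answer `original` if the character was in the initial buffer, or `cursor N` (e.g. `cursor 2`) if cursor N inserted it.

Answer: cursor 2

Derivation:
After op 1 (insert('m')): buffer="mynwmzeiqen" (len 11), cursors c1@1 c2@5, authorship 1...2......
After op 2 (insert('p')): buffer="mpynwmpzeiqen" (len 13), cursors c1@2 c2@7, authorship 11...22......
After op 3 (move_right): buffer="mpynwmpzeiqen" (len 13), cursors c1@3 c2@8, authorship 11...22......
After op 4 (move_left): buffer="mpynwmpzeiqen" (len 13), cursors c1@2 c2@7, authorship 11...22......
After op 5 (delete): buffer="mynwmzeiqen" (len 11), cursors c1@1 c2@5, authorship 1...2......
After op 6 (move_right): buffer="mynwmzeiqen" (len 11), cursors c1@2 c2@6, authorship 1...2......
After op 7 (move_left): buffer="mynwmzeiqen" (len 11), cursors c1@1 c2@5, authorship 1...2......
After op 8 (insert('e')): buffer="meynwmezeiqen" (len 13), cursors c1@2 c2@7, authorship 11...22......
Authorship (.=original, N=cursor N): 1 1 . . . 2 2 . . . . . .
Index 6: author = 2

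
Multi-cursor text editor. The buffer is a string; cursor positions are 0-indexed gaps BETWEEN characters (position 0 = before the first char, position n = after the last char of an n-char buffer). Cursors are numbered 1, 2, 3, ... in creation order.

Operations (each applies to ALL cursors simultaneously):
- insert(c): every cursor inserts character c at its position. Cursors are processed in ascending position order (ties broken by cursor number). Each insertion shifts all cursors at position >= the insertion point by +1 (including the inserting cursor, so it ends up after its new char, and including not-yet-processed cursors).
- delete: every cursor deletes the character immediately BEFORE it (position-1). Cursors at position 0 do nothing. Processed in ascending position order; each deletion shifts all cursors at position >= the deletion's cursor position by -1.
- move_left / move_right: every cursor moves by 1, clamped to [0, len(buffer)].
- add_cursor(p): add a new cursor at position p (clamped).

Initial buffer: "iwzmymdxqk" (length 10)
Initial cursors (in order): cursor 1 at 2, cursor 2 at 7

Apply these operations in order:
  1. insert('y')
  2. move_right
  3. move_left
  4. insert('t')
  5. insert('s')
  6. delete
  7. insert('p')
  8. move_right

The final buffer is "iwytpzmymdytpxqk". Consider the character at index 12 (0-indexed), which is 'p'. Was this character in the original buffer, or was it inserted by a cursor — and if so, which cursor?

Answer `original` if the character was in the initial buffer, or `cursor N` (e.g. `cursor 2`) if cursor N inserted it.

After op 1 (insert('y')): buffer="iwyzmymdyxqk" (len 12), cursors c1@3 c2@9, authorship ..1.....2...
After op 2 (move_right): buffer="iwyzmymdyxqk" (len 12), cursors c1@4 c2@10, authorship ..1.....2...
After op 3 (move_left): buffer="iwyzmymdyxqk" (len 12), cursors c1@3 c2@9, authorship ..1.....2...
After op 4 (insert('t')): buffer="iwytzmymdytxqk" (len 14), cursors c1@4 c2@11, authorship ..11.....22...
After op 5 (insert('s')): buffer="iwytszmymdytsxqk" (len 16), cursors c1@5 c2@13, authorship ..111.....222...
After op 6 (delete): buffer="iwytzmymdytxqk" (len 14), cursors c1@4 c2@11, authorship ..11.....22...
After op 7 (insert('p')): buffer="iwytpzmymdytpxqk" (len 16), cursors c1@5 c2@13, authorship ..111.....222...
After op 8 (move_right): buffer="iwytpzmymdytpxqk" (len 16), cursors c1@6 c2@14, authorship ..111.....222...
Authorship (.=original, N=cursor N): . . 1 1 1 . . . . . 2 2 2 . . .
Index 12: author = 2

Answer: cursor 2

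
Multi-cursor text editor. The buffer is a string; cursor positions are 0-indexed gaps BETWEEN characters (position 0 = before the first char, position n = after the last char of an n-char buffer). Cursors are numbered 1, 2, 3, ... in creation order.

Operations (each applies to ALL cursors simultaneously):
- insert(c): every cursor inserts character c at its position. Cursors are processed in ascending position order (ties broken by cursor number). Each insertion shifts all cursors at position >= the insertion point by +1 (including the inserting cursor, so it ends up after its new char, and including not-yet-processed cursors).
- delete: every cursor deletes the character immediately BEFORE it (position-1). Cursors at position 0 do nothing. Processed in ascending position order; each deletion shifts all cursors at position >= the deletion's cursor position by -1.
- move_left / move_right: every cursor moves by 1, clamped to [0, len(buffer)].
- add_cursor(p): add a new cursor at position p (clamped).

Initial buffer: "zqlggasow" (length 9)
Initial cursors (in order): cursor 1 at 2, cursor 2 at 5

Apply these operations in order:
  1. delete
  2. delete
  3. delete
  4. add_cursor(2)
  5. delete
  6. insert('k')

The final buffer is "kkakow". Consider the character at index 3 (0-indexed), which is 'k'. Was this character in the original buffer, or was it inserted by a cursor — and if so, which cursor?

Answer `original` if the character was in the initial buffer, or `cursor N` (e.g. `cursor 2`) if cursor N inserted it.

After op 1 (delete): buffer="zlgasow" (len 7), cursors c1@1 c2@3, authorship .......
After op 2 (delete): buffer="lasow" (len 5), cursors c1@0 c2@1, authorship .....
After op 3 (delete): buffer="asow" (len 4), cursors c1@0 c2@0, authorship ....
After op 4 (add_cursor(2)): buffer="asow" (len 4), cursors c1@0 c2@0 c3@2, authorship ....
After op 5 (delete): buffer="aow" (len 3), cursors c1@0 c2@0 c3@1, authorship ...
After op 6 (insert('k')): buffer="kkakow" (len 6), cursors c1@2 c2@2 c3@4, authorship 12.3..
Authorship (.=original, N=cursor N): 1 2 . 3 . .
Index 3: author = 3

Answer: cursor 3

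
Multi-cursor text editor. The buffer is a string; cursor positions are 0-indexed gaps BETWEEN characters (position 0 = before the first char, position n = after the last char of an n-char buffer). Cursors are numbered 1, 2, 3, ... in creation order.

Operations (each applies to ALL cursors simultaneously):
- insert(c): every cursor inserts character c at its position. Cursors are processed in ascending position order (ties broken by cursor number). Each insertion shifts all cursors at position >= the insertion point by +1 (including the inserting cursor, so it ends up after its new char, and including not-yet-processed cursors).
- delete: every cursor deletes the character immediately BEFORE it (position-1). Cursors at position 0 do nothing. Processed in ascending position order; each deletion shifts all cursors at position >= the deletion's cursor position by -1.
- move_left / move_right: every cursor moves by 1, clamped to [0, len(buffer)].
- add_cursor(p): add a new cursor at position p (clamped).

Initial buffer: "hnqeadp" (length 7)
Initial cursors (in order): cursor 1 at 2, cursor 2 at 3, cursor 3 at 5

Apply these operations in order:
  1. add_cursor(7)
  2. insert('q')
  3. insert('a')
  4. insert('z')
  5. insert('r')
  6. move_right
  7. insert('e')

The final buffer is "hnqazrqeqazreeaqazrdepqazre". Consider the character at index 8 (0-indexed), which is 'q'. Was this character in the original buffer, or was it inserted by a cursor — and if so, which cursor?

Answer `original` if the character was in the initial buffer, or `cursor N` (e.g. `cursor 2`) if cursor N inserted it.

Answer: cursor 2

Derivation:
After op 1 (add_cursor(7)): buffer="hnqeadp" (len 7), cursors c1@2 c2@3 c3@5 c4@7, authorship .......
After op 2 (insert('q')): buffer="hnqqqeaqdpq" (len 11), cursors c1@3 c2@5 c3@8 c4@11, authorship ..1.2..3..4
After op 3 (insert('a')): buffer="hnqaqqaeaqadpqa" (len 15), cursors c1@4 c2@7 c3@11 c4@15, authorship ..11.22..33..44
After op 4 (insert('z')): buffer="hnqazqqazeaqazdpqaz" (len 19), cursors c1@5 c2@9 c3@14 c4@19, authorship ..111.222..333..444
After op 5 (insert('r')): buffer="hnqazrqqazreaqazrdpqazr" (len 23), cursors c1@6 c2@11 c3@17 c4@23, authorship ..1111.2222..3333..4444
After op 6 (move_right): buffer="hnqazrqqazreaqazrdpqazr" (len 23), cursors c1@7 c2@12 c3@18 c4@23, authorship ..1111.2222..3333..4444
After op 7 (insert('e')): buffer="hnqazrqeqazreeaqazrdepqazre" (len 27), cursors c1@8 c2@14 c3@21 c4@27, authorship ..1111.12222.2.3333.3.44444
Authorship (.=original, N=cursor N): . . 1 1 1 1 . 1 2 2 2 2 . 2 . 3 3 3 3 . 3 . 4 4 4 4 4
Index 8: author = 2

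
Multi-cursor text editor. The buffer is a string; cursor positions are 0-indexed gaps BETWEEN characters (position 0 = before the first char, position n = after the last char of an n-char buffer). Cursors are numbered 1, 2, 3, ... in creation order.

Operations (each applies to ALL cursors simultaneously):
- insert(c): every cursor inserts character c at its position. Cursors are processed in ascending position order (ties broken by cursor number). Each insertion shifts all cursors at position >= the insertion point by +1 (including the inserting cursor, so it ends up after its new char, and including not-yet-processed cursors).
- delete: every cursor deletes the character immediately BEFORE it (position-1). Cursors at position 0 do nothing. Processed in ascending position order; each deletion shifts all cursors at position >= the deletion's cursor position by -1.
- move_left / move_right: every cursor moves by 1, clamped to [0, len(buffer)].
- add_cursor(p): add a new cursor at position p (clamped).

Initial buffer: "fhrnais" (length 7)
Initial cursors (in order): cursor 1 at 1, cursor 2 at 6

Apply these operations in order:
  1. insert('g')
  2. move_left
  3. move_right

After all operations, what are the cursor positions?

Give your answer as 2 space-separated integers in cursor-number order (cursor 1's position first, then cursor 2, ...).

After op 1 (insert('g')): buffer="fghrnaigs" (len 9), cursors c1@2 c2@8, authorship .1.....2.
After op 2 (move_left): buffer="fghrnaigs" (len 9), cursors c1@1 c2@7, authorship .1.....2.
After op 3 (move_right): buffer="fghrnaigs" (len 9), cursors c1@2 c2@8, authorship .1.....2.

Answer: 2 8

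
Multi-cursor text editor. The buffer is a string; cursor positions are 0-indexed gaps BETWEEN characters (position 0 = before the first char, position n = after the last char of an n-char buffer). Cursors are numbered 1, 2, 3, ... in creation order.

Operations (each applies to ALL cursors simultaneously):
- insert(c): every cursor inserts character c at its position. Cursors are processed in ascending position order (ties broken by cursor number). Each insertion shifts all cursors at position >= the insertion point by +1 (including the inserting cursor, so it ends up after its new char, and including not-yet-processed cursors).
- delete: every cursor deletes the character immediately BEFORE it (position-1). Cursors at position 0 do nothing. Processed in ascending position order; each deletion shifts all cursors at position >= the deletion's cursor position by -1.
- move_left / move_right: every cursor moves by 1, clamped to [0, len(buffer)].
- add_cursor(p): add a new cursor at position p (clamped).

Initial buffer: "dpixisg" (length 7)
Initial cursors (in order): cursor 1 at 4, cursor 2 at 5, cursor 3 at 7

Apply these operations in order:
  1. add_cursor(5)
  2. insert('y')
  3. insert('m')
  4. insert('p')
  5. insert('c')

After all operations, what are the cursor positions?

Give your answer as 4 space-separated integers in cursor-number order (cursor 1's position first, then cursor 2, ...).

After op 1 (add_cursor(5)): buffer="dpixisg" (len 7), cursors c1@4 c2@5 c4@5 c3@7, authorship .......
After op 2 (insert('y')): buffer="dpixyiyysgy" (len 11), cursors c1@5 c2@8 c4@8 c3@11, authorship ....1.24..3
After op 3 (insert('m')): buffer="dpixymiyymmsgym" (len 15), cursors c1@6 c2@11 c4@11 c3@15, authorship ....11.2424..33
After op 4 (insert('p')): buffer="dpixympiyymmppsgymp" (len 19), cursors c1@7 c2@14 c4@14 c3@19, authorship ....111.242424..333
After op 5 (insert('c')): buffer="dpixympciyymmppccsgympc" (len 23), cursors c1@8 c2@17 c4@17 c3@23, authorship ....1111.24242424..3333

Answer: 8 17 23 17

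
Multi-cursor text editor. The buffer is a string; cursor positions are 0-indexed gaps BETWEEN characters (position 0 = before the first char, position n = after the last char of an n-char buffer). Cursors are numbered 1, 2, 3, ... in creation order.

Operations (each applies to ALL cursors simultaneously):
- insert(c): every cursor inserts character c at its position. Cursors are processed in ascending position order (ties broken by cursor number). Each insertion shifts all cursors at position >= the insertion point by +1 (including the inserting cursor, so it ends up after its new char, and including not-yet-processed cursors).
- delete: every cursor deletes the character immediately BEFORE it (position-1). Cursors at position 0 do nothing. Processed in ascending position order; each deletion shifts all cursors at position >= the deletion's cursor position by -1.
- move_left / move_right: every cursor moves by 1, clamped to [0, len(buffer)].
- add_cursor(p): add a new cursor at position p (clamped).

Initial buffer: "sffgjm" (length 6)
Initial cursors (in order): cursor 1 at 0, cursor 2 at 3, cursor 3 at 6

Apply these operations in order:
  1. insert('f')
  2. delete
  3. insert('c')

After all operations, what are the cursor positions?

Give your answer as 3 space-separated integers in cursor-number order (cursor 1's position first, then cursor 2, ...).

Answer: 1 5 9

Derivation:
After op 1 (insert('f')): buffer="fsfffgjmf" (len 9), cursors c1@1 c2@5 c3@9, authorship 1...2...3
After op 2 (delete): buffer="sffgjm" (len 6), cursors c1@0 c2@3 c3@6, authorship ......
After op 3 (insert('c')): buffer="csffcgjmc" (len 9), cursors c1@1 c2@5 c3@9, authorship 1...2...3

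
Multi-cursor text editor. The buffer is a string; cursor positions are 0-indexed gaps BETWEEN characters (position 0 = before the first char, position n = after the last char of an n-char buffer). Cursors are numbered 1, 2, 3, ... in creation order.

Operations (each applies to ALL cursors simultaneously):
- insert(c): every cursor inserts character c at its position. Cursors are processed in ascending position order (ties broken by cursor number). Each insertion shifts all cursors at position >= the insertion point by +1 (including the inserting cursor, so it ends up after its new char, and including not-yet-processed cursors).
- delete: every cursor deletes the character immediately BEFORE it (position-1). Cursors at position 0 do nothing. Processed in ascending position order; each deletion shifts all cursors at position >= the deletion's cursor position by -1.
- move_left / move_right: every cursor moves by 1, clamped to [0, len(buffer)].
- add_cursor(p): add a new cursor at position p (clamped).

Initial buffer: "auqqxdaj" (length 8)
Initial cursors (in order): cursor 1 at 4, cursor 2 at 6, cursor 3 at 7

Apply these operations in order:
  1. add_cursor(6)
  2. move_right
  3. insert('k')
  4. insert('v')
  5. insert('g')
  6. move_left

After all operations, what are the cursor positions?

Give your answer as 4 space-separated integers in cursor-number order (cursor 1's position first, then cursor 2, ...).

Answer: 7 15 19 15

Derivation:
After op 1 (add_cursor(6)): buffer="auqqxdaj" (len 8), cursors c1@4 c2@6 c4@6 c3@7, authorship ........
After op 2 (move_right): buffer="auqqxdaj" (len 8), cursors c1@5 c2@7 c4@7 c3@8, authorship ........
After op 3 (insert('k')): buffer="auqqxkdakkjk" (len 12), cursors c1@6 c2@10 c4@10 c3@12, authorship .....1..24.3
After op 4 (insert('v')): buffer="auqqxkvdakkvvjkv" (len 16), cursors c1@7 c2@13 c4@13 c3@16, authorship .....11..2424.33
After op 5 (insert('g')): buffer="auqqxkvgdakkvvggjkvg" (len 20), cursors c1@8 c2@16 c4@16 c3@20, authorship .....111..242424.333
After op 6 (move_left): buffer="auqqxkvgdakkvvggjkvg" (len 20), cursors c1@7 c2@15 c4@15 c3@19, authorship .....111..242424.333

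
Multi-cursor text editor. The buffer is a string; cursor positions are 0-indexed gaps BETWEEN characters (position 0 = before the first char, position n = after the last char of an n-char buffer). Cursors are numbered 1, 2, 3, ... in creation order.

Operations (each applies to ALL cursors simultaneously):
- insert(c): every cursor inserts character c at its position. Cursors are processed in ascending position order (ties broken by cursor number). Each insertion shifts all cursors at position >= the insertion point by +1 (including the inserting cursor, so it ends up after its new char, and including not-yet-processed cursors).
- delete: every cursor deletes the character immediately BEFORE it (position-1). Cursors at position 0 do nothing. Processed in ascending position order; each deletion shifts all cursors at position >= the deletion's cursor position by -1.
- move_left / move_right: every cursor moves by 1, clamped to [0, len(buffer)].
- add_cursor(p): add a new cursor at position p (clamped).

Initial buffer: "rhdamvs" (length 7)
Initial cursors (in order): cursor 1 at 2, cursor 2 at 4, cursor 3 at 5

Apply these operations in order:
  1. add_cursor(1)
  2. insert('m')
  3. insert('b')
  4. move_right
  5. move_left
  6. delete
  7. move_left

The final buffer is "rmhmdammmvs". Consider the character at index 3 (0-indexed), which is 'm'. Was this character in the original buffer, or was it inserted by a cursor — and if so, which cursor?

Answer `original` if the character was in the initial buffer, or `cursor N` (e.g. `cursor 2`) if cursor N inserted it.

Answer: cursor 1

Derivation:
After op 1 (add_cursor(1)): buffer="rhdamvs" (len 7), cursors c4@1 c1@2 c2@4 c3@5, authorship .......
After op 2 (insert('m')): buffer="rmhmdammmvs" (len 11), cursors c4@2 c1@4 c2@7 c3@9, authorship .4.1..2.3..
After op 3 (insert('b')): buffer="rmbhmbdambmmbvs" (len 15), cursors c4@3 c1@6 c2@10 c3@13, authorship .44.11..22.33..
After op 4 (move_right): buffer="rmbhmbdambmmbvs" (len 15), cursors c4@4 c1@7 c2@11 c3@14, authorship .44.11..22.33..
After op 5 (move_left): buffer="rmbhmbdambmmbvs" (len 15), cursors c4@3 c1@6 c2@10 c3@13, authorship .44.11..22.33..
After op 6 (delete): buffer="rmhmdammmvs" (len 11), cursors c4@2 c1@4 c2@7 c3@9, authorship .4.1..2.3..
After op 7 (move_left): buffer="rmhmdammmvs" (len 11), cursors c4@1 c1@3 c2@6 c3@8, authorship .4.1..2.3..
Authorship (.=original, N=cursor N): . 4 . 1 . . 2 . 3 . .
Index 3: author = 1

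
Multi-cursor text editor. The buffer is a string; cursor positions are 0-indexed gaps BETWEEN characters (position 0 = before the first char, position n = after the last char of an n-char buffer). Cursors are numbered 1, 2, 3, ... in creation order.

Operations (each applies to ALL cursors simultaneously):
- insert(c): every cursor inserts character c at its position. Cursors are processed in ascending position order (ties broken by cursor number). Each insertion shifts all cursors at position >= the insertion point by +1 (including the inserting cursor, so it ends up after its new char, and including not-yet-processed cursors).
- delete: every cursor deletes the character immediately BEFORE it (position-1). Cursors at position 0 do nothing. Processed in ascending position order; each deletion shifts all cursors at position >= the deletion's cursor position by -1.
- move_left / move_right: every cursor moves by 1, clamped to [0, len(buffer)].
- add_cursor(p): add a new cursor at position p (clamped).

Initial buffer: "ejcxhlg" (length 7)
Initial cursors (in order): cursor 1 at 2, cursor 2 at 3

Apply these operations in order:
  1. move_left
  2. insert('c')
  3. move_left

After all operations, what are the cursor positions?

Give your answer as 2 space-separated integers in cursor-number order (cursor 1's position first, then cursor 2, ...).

Answer: 1 3

Derivation:
After op 1 (move_left): buffer="ejcxhlg" (len 7), cursors c1@1 c2@2, authorship .......
After op 2 (insert('c')): buffer="ecjccxhlg" (len 9), cursors c1@2 c2@4, authorship .1.2.....
After op 3 (move_left): buffer="ecjccxhlg" (len 9), cursors c1@1 c2@3, authorship .1.2.....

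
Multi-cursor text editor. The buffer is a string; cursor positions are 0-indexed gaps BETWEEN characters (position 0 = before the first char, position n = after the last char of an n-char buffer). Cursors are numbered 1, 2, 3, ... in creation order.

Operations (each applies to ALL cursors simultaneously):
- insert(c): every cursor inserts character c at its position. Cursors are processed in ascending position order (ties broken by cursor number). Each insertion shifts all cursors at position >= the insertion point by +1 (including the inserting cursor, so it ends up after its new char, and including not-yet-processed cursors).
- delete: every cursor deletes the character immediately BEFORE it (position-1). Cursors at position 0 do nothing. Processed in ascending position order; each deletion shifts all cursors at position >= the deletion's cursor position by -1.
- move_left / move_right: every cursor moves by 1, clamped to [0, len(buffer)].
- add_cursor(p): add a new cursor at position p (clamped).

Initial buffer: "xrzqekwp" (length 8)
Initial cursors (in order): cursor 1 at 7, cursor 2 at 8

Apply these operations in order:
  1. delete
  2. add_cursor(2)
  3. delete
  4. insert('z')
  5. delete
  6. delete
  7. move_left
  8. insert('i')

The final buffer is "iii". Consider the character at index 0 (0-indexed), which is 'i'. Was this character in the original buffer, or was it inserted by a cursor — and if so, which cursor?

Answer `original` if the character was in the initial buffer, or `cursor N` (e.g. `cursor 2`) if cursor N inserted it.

Answer: cursor 1

Derivation:
After op 1 (delete): buffer="xrzqek" (len 6), cursors c1@6 c2@6, authorship ......
After op 2 (add_cursor(2)): buffer="xrzqek" (len 6), cursors c3@2 c1@6 c2@6, authorship ......
After op 3 (delete): buffer="xzq" (len 3), cursors c3@1 c1@3 c2@3, authorship ...
After op 4 (insert('z')): buffer="xzzqzz" (len 6), cursors c3@2 c1@6 c2@6, authorship .3..12
After op 5 (delete): buffer="xzq" (len 3), cursors c3@1 c1@3 c2@3, authorship ...
After op 6 (delete): buffer="" (len 0), cursors c1@0 c2@0 c3@0, authorship 
After op 7 (move_left): buffer="" (len 0), cursors c1@0 c2@0 c3@0, authorship 
After op 8 (insert('i')): buffer="iii" (len 3), cursors c1@3 c2@3 c3@3, authorship 123
Authorship (.=original, N=cursor N): 1 2 3
Index 0: author = 1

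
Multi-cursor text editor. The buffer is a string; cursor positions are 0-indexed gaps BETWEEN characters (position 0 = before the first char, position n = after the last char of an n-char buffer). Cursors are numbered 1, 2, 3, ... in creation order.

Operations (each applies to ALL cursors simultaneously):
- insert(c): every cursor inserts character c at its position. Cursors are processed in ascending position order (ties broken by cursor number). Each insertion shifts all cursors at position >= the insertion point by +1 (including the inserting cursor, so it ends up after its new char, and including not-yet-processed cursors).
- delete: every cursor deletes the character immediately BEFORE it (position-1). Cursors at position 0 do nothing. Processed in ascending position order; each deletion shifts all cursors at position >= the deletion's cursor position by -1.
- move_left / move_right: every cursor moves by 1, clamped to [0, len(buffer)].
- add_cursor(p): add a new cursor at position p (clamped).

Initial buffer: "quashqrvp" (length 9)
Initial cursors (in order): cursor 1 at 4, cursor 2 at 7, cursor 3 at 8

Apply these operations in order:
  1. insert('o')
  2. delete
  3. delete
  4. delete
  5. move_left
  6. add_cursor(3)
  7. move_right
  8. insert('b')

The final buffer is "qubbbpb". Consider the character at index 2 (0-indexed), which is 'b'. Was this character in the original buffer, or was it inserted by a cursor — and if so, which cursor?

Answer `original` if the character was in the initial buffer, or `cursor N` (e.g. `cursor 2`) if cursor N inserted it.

After op 1 (insert('o')): buffer="quasohqrovop" (len 12), cursors c1@5 c2@9 c3@11, authorship ....1...2.3.
After op 2 (delete): buffer="quashqrvp" (len 9), cursors c1@4 c2@7 c3@8, authorship .........
After op 3 (delete): buffer="quahqp" (len 6), cursors c1@3 c2@5 c3@5, authorship ......
After op 4 (delete): buffer="qup" (len 3), cursors c1@2 c2@2 c3@2, authorship ...
After op 5 (move_left): buffer="qup" (len 3), cursors c1@1 c2@1 c3@1, authorship ...
After op 6 (add_cursor(3)): buffer="qup" (len 3), cursors c1@1 c2@1 c3@1 c4@3, authorship ...
After op 7 (move_right): buffer="qup" (len 3), cursors c1@2 c2@2 c3@2 c4@3, authorship ...
After op 8 (insert('b')): buffer="qubbbpb" (len 7), cursors c1@5 c2@5 c3@5 c4@7, authorship ..123.4
Authorship (.=original, N=cursor N): . . 1 2 3 . 4
Index 2: author = 1

Answer: cursor 1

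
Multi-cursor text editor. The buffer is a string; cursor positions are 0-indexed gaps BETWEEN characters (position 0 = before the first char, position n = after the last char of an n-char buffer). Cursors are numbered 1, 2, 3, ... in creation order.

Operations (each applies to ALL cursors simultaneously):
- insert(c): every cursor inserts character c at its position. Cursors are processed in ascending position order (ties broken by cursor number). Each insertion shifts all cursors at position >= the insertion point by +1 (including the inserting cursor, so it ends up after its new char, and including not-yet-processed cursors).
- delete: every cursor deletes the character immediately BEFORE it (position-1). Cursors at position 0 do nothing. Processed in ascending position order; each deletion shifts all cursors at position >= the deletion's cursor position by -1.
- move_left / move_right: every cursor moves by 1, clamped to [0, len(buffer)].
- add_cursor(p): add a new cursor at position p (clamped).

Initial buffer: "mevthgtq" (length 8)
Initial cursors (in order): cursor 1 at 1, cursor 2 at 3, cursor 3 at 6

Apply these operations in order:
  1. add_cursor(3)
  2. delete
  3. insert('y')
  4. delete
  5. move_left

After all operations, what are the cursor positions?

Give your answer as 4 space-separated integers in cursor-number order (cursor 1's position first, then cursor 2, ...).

Answer: 0 0 1 0

Derivation:
After op 1 (add_cursor(3)): buffer="mevthgtq" (len 8), cursors c1@1 c2@3 c4@3 c3@6, authorship ........
After op 2 (delete): buffer="thtq" (len 4), cursors c1@0 c2@0 c4@0 c3@2, authorship ....
After op 3 (insert('y')): buffer="yyythytq" (len 8), cursors c1@3 c2@3 c4@3 c3@6, authorship 124..3..
After op 4 (delete): buffer="thtq" (len 4), cursors c1@0 c2@0 c4@0 c3@2, authorship ....
After op 5 (move_left): buffer="thtq" (len 4), cursors c1@0 c2@0 c4@0 c3@1, authorship ....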